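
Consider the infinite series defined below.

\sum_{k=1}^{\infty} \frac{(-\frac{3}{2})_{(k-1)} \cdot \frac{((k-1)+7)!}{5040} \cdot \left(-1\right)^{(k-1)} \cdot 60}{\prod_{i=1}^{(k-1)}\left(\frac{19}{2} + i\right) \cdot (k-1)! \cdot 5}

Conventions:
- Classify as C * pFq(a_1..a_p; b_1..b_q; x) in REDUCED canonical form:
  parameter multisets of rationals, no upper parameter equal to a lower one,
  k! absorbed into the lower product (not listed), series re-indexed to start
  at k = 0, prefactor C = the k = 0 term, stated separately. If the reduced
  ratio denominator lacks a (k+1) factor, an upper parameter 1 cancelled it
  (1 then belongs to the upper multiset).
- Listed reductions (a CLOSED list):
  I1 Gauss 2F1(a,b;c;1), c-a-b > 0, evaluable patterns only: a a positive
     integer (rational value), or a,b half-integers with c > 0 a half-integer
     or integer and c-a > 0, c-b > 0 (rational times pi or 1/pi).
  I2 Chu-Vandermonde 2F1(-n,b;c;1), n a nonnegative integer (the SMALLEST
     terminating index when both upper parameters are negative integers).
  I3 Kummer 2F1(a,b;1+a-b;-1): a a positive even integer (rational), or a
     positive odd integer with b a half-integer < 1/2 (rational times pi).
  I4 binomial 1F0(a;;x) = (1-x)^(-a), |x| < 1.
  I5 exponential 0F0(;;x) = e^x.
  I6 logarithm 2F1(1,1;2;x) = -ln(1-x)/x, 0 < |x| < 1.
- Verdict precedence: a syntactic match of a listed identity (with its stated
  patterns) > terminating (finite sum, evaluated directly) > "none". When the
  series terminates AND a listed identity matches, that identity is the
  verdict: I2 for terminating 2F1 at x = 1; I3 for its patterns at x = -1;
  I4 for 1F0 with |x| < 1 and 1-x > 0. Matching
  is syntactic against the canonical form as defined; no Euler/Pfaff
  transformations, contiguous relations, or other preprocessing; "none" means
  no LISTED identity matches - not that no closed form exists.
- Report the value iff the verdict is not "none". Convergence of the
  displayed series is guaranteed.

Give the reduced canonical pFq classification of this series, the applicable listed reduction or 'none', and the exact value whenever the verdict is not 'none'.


First insight: t_0 = 12 here, and the constant factors (C = 12, x = -1) combine into one prefactor.
Adjacent-term ratio: r(k) = -1 * (k-\frac{3}{2}) (k+8) / [(k+\frac{21}{2}) (k+1)] - rational in k. x = -1; t_0 = 12; negate the roots.

This is 12 * 2F1(-\frac{3}{2}, 8; \frac{21}{2}; -1) in reduced canonical form. Verdict: Kummer's theorem (I3) fires (x = -1; c = \frac{21}{2} equals 1+a-b for upper {-\frac{3}{2}, 8}: listed pattern). Its exact value is \frac{12597}{448}.


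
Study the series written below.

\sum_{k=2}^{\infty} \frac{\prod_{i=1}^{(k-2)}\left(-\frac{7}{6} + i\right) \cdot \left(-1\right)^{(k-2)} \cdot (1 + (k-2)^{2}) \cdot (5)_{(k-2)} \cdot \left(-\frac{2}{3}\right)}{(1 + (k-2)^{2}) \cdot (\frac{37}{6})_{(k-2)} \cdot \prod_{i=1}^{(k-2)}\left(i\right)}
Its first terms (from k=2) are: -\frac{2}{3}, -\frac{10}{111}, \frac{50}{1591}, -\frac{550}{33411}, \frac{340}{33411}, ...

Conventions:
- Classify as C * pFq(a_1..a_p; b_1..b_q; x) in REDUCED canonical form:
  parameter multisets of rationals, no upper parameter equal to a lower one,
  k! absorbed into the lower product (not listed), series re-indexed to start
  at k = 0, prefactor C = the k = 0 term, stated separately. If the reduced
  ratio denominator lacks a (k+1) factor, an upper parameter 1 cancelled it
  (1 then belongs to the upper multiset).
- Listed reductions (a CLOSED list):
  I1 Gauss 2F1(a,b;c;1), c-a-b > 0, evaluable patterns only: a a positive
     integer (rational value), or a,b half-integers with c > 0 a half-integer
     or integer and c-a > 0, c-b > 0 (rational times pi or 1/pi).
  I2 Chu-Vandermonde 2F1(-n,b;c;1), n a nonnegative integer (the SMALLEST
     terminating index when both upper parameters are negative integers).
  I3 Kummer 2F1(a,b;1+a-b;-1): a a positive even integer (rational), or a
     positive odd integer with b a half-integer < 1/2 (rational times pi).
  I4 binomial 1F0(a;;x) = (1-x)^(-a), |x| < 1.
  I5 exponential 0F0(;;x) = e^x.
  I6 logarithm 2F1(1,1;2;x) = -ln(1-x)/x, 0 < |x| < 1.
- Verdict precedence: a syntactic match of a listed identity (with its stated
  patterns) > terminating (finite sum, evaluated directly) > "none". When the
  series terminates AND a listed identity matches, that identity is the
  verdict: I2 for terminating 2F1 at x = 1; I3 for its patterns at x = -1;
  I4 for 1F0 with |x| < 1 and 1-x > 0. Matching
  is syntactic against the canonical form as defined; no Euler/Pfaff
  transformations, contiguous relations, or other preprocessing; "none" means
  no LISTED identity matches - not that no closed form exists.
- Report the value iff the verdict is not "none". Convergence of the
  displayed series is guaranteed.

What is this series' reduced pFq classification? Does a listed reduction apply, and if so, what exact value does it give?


Classification (C = -\frac{2}{3}): 2F1 with upper {-\frac{1}{6}, 5}, lower {\frac{37}{6}}, argument x = -1. Verdict: none. Every listed pattern misses the 2F1 form at -1, upper {-\frac{1}{6}, 5}.

Key observation: with t_0 = -\frac{2}{3}, k^2 + 1 divides numerator and denominator alike; prefactor -2/3 after cancelling.
Ratio: r(k) = -1 * (k-\frac{1}{6}) (k+5) / [(k+\frac{37}{6}) (k+1)] - rational in k, leading ratio -1; with t_0 = -\frac{2}{3}, classification follows.


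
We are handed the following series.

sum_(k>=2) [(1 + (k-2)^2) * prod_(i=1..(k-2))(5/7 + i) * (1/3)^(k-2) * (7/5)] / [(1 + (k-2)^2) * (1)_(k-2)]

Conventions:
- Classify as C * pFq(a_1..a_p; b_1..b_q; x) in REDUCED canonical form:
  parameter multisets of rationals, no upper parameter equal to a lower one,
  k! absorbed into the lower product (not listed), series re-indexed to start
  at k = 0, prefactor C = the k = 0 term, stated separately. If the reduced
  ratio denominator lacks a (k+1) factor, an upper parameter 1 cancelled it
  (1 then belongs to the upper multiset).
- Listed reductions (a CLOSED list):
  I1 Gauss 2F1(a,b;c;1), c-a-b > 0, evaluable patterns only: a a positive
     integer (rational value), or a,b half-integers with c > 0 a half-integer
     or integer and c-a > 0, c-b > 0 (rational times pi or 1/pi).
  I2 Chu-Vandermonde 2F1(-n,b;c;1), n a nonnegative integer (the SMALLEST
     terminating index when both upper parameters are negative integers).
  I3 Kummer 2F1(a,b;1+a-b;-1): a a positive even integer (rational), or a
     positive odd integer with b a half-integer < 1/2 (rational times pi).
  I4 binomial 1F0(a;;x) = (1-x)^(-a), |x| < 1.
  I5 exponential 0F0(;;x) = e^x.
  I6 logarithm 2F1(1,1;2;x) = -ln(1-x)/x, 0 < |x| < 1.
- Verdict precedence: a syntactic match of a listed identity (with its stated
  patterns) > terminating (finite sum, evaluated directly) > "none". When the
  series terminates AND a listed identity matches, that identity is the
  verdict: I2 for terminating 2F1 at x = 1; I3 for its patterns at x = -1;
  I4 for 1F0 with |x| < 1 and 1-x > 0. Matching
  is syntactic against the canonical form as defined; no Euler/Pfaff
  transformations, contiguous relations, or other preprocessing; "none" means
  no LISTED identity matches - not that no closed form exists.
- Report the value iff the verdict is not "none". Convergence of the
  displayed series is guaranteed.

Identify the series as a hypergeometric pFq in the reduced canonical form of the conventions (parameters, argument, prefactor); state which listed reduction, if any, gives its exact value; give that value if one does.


Structural cue: t_0 = 7/5 here, and the running product (prefactor 7/5) telescopes to a rising factorial.
Term ratio: r(k) = (1/3) * (k+12/7) / [(k+1)] - poly over poly, x = (1/3) from leading terms; C = 7/5 at k = 0.

The series (x = 1/3) is 1F0: upper {12/7}, lower {-}, prefactor 7/5. Verdict: binomial (I4) matches (the 1F0 binomial series: exponent -12/7, x = 1/3). Hence: (7/5) * (2/3)^(-12/7).


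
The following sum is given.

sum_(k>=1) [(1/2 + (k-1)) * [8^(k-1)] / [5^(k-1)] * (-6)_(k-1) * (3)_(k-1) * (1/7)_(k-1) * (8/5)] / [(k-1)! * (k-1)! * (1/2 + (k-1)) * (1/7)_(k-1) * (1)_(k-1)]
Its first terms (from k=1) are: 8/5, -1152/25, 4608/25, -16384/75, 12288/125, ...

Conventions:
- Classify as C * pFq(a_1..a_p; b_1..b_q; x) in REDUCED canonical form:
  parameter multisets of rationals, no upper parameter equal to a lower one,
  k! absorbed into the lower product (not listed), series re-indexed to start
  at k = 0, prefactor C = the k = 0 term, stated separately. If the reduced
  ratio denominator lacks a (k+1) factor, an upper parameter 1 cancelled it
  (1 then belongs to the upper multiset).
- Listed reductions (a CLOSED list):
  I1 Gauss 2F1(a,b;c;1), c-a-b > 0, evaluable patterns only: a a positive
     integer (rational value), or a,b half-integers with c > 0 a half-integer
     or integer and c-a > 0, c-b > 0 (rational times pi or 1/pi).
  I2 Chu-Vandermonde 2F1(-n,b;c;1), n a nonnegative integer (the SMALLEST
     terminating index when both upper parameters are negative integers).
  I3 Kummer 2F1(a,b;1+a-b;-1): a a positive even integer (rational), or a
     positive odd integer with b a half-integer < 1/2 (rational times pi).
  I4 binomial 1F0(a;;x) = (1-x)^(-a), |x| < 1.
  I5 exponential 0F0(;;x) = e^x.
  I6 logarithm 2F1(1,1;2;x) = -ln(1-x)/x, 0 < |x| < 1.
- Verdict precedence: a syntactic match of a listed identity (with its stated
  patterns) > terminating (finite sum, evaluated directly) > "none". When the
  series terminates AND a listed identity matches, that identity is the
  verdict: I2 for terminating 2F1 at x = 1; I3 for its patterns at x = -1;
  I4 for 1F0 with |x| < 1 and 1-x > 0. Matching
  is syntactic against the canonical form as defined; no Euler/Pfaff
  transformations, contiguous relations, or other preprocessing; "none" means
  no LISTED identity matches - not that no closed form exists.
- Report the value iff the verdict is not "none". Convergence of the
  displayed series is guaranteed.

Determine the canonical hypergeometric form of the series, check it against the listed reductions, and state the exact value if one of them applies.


Reduced: x = 8/5, 2F2, upper = {-6, 3}, lower = {1, 1}, C = 8/5. Verdict: terminating (-6 upstairs). 7 nonzero terms in all; added directly. Its exact value is 10963496/3515625.

Structural cue: t_0 = 8/5 here, and the two geometric factors (C = 8/5) combine into one argument.
Adjacent-term ratio: r(k) = (8/5) * (k-6) (k+3) / [(k+1) (k+1) (k+1)] - rational in k, leading ratio (8/5); with t_0 = 8/5, classification follows.


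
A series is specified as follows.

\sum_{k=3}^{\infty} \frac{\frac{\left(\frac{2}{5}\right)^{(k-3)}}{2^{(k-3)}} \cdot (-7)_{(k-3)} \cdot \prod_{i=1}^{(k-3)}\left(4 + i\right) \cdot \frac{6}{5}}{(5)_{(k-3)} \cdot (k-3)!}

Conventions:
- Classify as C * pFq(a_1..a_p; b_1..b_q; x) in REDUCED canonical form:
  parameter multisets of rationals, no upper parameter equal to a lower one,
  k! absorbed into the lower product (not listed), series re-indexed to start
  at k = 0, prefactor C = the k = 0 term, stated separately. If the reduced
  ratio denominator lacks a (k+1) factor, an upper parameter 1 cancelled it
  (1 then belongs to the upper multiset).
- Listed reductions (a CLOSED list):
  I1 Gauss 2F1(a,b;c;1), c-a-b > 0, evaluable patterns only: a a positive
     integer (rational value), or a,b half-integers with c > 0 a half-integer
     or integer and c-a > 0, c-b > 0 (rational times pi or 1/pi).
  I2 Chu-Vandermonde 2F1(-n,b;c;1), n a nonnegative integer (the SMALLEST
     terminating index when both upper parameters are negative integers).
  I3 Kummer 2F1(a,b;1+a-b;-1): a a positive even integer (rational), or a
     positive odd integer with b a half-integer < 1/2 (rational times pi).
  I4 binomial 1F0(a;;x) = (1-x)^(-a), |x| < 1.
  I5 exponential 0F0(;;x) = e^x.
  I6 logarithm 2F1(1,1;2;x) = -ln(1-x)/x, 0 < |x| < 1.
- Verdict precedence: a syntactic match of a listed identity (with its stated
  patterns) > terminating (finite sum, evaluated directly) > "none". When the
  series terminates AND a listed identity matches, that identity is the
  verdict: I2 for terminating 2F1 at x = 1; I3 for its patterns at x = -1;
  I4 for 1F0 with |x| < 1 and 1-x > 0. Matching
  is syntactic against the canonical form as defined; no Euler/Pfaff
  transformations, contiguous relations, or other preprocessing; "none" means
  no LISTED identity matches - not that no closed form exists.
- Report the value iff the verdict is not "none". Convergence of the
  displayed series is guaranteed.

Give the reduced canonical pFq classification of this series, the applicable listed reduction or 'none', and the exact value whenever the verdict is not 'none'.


This is \frac{6}{5} * 1F0(-7; -; \frac{1}{5}) in reduced canonical form. Verdict: the binomial series (I4) fires (the 1F0 binomial series: exponent 7, x = \frac{1}{5}). Hence: \frac{98304}{390625}.

The tell: t_0 = \frac{6}{5} here, and the running product (C = 6/5, x = 1/5) telescopes to a rising factorial.
Consecutive-term ratio: r(k) = \frac{1}{5} * (k-7) / [(k+1)] - rational in k. x = \frac{1}{5}; t_0 = \frac{6}{5}; negate the roots.


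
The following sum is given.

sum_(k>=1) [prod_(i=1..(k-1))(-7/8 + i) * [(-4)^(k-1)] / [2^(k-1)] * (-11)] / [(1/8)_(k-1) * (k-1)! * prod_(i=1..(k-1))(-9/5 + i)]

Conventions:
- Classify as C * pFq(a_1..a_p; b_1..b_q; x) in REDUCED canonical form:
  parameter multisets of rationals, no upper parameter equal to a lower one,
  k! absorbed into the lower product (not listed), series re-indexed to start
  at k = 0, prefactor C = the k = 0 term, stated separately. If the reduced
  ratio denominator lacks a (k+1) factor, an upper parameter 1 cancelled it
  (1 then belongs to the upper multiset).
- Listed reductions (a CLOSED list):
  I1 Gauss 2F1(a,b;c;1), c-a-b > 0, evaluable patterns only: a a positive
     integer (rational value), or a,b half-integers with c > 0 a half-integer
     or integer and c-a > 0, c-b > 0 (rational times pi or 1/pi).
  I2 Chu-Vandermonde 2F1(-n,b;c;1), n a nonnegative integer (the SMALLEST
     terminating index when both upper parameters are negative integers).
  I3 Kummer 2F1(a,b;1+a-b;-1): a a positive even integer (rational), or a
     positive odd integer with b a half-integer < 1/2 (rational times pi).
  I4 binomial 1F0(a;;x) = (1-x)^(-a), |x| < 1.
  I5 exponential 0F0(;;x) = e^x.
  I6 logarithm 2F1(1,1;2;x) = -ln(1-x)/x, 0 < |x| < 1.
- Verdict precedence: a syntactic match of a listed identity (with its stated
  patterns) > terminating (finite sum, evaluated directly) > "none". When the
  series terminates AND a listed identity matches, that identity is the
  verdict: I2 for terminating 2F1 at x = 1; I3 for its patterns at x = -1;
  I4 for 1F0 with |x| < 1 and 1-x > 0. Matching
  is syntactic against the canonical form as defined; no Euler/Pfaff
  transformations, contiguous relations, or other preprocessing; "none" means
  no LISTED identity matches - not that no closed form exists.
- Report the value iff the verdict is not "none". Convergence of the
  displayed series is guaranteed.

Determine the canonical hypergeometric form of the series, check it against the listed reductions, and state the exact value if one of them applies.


x = -2 here; the reduced form reads 0F1, upper {-}, lower {-4/5}, C = -11. Verdict: no listed reduction: x = -2 and upper {-} fail every I1-I6 pattern.

Key step: t_0 being -11, the two k-th powers (prefactor -11) combine into one argument.
Ratio: r(k) = (-2) * 1 / [(k-4/5) (k+1)] - poly over poly, x = (-2) from leading terms; C = -11 at k = 0.


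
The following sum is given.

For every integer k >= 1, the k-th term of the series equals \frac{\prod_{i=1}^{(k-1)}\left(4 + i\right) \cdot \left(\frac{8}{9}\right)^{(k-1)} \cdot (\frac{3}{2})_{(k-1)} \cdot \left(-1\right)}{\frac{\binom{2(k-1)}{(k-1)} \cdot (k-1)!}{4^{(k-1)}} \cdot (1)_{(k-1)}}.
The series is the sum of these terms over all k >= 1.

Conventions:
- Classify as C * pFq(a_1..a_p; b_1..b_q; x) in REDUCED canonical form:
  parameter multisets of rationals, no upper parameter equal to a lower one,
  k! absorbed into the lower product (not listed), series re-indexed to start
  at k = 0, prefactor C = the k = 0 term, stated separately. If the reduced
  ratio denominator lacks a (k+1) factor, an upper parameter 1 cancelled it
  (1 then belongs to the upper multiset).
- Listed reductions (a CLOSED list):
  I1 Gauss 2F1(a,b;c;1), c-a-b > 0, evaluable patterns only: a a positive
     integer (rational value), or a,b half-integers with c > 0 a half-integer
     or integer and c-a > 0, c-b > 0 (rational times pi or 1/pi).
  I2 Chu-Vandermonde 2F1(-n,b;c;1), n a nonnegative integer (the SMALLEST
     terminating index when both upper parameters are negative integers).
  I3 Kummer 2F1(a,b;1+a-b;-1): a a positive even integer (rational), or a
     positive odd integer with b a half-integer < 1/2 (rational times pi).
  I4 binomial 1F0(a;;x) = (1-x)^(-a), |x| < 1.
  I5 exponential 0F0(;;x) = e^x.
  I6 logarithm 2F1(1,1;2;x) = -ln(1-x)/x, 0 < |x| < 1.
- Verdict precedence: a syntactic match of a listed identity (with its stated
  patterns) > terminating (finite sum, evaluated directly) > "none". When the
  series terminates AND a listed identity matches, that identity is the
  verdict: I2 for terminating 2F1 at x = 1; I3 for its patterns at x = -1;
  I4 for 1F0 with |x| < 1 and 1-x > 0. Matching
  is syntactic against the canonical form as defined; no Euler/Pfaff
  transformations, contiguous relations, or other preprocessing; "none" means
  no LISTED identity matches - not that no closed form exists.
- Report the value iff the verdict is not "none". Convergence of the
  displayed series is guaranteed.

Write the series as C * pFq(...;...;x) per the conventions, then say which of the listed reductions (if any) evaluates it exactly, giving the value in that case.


At argument \frac{8}{9}: a 2F1 with upper {\frac{3}{2}, 5}, lower {\frac{1}{2}}, scaled by C = -1. Verdict: none - this 2F1 at x = \frac{8}{9} matches no listed pattern, and upper {\frac{3}{2}, 5} holds no stopper.

First insight: from the first term -1: (1)_k (C = -1) is k! itself.
Term ratio: r(k) = \frac{8}{9} * (k+\frac{3}{2}) (k+5) / [(k+\frac{1}{2}) (k+1)] ; factor over Q: parameters, x = \frac{8}{9}, and C = -1.


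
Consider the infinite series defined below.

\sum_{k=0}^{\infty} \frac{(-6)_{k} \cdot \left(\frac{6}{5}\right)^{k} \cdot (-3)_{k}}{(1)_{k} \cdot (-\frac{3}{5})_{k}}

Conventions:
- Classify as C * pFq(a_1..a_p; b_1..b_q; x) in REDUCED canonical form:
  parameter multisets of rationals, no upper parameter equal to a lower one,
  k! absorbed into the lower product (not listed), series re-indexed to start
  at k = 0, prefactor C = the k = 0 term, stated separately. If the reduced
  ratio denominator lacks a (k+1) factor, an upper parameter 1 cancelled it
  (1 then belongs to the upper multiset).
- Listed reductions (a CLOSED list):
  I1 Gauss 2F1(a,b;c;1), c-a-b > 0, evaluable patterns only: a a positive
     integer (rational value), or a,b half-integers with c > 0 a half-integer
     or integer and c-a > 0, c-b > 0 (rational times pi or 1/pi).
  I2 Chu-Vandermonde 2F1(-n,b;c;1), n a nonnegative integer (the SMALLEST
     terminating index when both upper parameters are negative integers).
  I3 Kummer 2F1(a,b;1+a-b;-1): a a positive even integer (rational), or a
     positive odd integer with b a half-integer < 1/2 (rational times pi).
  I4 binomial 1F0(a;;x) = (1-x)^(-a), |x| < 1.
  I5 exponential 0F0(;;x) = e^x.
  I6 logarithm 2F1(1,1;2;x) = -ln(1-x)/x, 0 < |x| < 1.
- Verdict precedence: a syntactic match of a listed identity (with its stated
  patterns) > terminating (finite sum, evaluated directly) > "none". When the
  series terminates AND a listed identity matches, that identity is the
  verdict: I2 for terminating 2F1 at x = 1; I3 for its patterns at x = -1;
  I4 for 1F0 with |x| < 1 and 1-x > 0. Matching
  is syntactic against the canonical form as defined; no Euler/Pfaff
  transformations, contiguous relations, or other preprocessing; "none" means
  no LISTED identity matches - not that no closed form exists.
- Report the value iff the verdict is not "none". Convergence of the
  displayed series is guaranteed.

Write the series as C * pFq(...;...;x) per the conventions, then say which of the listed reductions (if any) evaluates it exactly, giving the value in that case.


With C = 1: the canonical form is 2F1(-6, -3; -\frac{3}{5}; \frac{6}{5}). Verdict: terminating - upper parameter -3 makes this a finite sum (last index 3), evaluated exactly. Value: -\frac{8345}{7}.

Key step: with t_0 = 1, (1)_k (C = 1) is k! itself.
Consecutive-term ratio: r(k) = \frac{6}{5} * (k-6) (k-3) / [(k-\frac{3}{5}) (k+1)] - poly over poly, x = \frac{6}{5} from leading terms; C = 1 at k = 0.


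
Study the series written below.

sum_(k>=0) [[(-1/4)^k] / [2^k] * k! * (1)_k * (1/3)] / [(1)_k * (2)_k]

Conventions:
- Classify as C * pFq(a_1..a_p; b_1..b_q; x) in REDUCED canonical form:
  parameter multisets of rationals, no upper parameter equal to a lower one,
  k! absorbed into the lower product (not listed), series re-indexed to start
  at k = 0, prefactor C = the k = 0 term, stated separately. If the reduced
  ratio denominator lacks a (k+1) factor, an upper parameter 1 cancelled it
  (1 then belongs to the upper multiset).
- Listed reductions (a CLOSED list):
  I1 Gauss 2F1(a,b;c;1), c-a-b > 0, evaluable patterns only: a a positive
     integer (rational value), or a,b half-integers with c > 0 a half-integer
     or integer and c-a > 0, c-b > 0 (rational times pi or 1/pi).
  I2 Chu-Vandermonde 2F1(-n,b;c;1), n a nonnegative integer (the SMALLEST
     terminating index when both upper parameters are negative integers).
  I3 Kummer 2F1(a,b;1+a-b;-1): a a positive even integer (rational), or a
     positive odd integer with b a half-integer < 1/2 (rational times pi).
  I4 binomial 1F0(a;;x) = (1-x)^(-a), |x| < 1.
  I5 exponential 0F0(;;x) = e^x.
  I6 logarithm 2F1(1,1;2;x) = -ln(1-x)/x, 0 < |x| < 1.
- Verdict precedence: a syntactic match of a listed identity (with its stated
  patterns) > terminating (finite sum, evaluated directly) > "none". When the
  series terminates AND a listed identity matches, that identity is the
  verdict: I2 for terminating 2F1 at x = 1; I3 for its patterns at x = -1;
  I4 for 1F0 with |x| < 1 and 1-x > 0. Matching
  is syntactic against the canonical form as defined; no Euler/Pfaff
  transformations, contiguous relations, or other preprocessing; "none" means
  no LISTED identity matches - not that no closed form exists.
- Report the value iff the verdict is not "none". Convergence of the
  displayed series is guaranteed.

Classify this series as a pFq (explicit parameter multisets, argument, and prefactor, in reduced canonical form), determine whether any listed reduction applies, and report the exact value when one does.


x = -1/8 here; the reduced form reads 2F1, upper {1, 1}, lower {2}, C = 1/3. Verdict (x = -1/8): the logarithmic series (I6) applies (the logarithm: parameters (1,1;2), x = -1/8). Sum: (8/3) * ln(9/8).

Key step: t_0 being 1/3, the factorial ratio (prefactor 1/3) (k+a-1)!/(a-1)! is a rising factorial (a)_k.
Term ratio: r(k) = (-1/8) * (k+1) (k+1) / [(k+2) (k+1)] ; factor over Q: parameters, x = (-1/8), and C = 1/3.


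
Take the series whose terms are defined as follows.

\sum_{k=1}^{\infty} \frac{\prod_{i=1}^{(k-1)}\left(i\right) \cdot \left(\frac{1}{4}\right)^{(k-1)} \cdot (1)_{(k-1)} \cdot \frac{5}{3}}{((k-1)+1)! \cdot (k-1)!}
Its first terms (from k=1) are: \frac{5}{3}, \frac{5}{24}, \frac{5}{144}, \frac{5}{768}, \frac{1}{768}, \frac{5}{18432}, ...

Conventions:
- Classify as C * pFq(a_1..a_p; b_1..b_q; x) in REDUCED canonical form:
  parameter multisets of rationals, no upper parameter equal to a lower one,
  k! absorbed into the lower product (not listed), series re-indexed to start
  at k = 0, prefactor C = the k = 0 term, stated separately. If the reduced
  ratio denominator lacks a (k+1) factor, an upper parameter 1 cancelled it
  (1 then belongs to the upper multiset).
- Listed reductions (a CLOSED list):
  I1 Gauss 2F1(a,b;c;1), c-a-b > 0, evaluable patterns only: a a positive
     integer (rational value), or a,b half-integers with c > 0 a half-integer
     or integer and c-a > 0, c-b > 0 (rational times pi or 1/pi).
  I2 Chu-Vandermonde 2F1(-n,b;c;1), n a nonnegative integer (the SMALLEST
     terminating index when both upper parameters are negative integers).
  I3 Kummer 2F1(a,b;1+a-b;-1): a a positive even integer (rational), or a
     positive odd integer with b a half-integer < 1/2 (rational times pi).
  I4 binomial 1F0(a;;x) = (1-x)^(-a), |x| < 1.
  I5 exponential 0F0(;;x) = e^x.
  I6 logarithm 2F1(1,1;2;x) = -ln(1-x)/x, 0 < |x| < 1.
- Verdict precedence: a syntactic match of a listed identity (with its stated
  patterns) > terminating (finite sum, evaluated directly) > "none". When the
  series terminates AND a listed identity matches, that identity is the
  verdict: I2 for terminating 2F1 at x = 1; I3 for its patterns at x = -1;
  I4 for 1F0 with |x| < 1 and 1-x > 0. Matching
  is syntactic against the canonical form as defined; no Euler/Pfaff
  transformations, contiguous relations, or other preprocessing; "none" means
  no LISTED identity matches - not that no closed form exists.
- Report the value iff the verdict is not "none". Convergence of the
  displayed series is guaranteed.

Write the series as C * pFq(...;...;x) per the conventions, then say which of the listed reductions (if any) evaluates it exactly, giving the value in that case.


First insight: x = \frac{1}{4} and the running product (C = 5/3, x = 1/4) telescopes to a rising factorial.
Step ratio: r(k) = \frac{1}{4} * (k+1) (k+1) / [(k+2) (k+1)] - rational in k. x = \frac{1}{4}; t_0 = \frac{5}{3}; negate the roots.

Reduced: x = \frac{1}{4}, 2F1, upper = {1, 1}, lower = {2}, C = \frac{5}{3}. Verdict at x = \frac{1}{4}: the I6 logarithm reduction matches (the logarithm: parameters (1,1;2), x = \frac{1}{4}). Value: \left(-\frac{20}{3}\right) \cdot \ln\left(\frac{3}{4}\right).


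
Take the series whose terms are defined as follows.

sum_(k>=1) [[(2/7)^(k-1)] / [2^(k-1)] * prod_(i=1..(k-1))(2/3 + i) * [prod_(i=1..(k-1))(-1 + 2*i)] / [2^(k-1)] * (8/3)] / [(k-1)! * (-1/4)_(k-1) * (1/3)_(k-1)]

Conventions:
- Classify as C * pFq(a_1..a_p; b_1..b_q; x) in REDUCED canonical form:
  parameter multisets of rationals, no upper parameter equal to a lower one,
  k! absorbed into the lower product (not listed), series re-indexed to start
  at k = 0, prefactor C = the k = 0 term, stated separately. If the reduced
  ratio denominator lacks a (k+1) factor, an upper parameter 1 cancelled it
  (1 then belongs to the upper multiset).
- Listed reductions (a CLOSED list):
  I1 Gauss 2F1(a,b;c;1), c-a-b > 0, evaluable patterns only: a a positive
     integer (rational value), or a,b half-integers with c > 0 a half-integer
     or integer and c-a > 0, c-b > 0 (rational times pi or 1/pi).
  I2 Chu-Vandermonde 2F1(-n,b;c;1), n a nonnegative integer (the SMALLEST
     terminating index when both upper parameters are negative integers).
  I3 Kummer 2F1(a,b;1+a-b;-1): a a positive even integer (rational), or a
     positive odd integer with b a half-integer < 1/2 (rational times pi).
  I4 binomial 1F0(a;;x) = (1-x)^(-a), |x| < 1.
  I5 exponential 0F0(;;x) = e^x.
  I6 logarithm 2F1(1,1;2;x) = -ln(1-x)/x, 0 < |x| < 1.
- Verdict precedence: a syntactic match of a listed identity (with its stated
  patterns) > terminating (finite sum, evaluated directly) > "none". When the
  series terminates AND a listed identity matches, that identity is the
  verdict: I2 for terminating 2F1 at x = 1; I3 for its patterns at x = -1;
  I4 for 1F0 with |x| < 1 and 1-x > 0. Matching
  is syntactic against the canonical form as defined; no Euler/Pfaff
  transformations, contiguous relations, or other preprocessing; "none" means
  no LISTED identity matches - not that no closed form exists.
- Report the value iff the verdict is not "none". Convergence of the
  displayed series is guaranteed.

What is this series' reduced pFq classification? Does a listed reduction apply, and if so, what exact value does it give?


Key step: t_0 = 8/3 here, and the running product (C = 8/3) telescopes to a rising factorial.
Term ratio: r(k) = (1/7) * (k+1/2) (k+5/3) / [(k-1/4) (k+1/3) (k+1)] - rational in k. x = (1/7); t_0 = 8/3; negate the roots.

The series (x = 1/7) is 2F2: upper {1/2, 5/3}, lower {-1/4, 1/3}, prefactor 8/3. Verdict: no listed reduction: x = 1/7 and upper {1/2, 5/3} fail every I1-I6 pattern.


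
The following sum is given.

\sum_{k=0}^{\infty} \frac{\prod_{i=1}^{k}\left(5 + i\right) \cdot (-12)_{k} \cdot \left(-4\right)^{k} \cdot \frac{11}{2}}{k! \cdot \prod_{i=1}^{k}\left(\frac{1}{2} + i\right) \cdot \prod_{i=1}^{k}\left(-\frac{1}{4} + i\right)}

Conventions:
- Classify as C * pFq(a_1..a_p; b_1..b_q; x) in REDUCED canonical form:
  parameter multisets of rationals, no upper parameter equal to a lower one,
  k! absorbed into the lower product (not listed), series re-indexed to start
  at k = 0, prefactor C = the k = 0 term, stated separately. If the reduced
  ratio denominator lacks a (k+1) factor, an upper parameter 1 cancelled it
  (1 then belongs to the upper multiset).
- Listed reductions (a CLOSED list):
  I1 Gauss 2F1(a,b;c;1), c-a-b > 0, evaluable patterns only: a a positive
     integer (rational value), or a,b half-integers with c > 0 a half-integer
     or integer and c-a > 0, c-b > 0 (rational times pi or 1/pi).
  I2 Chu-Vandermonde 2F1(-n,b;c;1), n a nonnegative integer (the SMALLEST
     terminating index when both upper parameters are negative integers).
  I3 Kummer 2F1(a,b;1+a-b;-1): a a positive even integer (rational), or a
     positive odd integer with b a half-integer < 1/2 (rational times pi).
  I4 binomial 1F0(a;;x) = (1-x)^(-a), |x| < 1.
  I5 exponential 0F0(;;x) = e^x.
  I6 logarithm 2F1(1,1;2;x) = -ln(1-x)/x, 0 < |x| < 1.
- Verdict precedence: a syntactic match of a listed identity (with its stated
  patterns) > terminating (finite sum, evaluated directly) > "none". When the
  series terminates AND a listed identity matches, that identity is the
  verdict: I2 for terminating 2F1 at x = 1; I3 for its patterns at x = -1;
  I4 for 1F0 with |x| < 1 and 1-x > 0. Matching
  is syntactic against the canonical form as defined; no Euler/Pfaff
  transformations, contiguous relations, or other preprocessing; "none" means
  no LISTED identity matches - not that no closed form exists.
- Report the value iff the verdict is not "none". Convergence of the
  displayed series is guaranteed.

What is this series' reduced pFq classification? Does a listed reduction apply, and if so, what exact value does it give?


The series (x = -4) is 2F2: upper {-12, 6}, lower {\frac{3}{4}, \frac{3}{2}}, prefactor \frac{11}{2}. Verdict: terminating (-12 upstairs). 13 nonzero terms in all; added directly. Value: \frac{3613022571465027648954895157}{118063805171479098750}.

The tell: x = -4 and the lower running product (prefactor 11/2) is a rising factorial.
Term ratio: r(k) = -4 * (k-12) (k+6) / [(k+\frac{3}{4}) (k+\frac{3}{2}) (k+1)] - rational in k. x = -4; t_0 = \frac{11}{2}; negate the roots.


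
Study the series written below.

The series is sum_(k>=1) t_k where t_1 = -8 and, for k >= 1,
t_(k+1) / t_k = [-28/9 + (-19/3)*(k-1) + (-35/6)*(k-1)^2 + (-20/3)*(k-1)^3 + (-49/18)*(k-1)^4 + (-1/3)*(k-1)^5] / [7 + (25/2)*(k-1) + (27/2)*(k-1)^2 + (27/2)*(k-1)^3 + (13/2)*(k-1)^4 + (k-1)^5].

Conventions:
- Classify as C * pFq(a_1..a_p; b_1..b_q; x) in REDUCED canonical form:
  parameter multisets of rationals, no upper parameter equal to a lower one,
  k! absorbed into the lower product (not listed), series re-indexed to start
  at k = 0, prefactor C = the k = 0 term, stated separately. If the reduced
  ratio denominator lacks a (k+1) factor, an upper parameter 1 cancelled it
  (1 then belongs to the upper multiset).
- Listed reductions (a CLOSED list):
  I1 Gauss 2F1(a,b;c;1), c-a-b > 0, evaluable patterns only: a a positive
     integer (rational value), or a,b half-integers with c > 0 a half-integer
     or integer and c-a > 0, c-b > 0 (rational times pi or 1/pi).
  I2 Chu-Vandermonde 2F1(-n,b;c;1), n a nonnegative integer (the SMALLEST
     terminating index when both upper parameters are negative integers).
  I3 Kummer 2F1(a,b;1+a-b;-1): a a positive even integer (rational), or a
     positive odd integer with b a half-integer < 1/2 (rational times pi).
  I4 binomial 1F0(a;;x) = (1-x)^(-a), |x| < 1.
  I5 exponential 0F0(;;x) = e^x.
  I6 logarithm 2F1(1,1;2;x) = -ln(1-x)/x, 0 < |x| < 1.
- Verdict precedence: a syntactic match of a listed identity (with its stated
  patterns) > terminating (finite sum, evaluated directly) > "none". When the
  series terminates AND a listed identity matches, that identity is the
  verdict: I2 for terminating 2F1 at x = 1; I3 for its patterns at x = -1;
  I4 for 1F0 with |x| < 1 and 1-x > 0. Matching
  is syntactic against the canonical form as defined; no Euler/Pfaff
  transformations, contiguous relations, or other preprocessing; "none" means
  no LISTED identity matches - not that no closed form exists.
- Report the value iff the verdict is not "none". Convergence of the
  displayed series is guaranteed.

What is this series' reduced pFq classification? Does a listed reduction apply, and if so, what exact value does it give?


Key observation: with t_0 = -8, the ratio is unreduced: k^2 + 1 divides both sides (prefactor -8).
Ratio: r(k) = (-1/3) * (k+2/3) (k+4) / [(k+2) (k+1)] - rational; roots negated = parameters, x = (-1/3), C = -8.

The series (x = -1/3) is 2F1: upper {2/3, 4}, lower {2}, prefactor -8. Verdict: none - this 2F1 at x = -1/3 matches no listed pattern, and upper {2/3, 4} holds no stopper.


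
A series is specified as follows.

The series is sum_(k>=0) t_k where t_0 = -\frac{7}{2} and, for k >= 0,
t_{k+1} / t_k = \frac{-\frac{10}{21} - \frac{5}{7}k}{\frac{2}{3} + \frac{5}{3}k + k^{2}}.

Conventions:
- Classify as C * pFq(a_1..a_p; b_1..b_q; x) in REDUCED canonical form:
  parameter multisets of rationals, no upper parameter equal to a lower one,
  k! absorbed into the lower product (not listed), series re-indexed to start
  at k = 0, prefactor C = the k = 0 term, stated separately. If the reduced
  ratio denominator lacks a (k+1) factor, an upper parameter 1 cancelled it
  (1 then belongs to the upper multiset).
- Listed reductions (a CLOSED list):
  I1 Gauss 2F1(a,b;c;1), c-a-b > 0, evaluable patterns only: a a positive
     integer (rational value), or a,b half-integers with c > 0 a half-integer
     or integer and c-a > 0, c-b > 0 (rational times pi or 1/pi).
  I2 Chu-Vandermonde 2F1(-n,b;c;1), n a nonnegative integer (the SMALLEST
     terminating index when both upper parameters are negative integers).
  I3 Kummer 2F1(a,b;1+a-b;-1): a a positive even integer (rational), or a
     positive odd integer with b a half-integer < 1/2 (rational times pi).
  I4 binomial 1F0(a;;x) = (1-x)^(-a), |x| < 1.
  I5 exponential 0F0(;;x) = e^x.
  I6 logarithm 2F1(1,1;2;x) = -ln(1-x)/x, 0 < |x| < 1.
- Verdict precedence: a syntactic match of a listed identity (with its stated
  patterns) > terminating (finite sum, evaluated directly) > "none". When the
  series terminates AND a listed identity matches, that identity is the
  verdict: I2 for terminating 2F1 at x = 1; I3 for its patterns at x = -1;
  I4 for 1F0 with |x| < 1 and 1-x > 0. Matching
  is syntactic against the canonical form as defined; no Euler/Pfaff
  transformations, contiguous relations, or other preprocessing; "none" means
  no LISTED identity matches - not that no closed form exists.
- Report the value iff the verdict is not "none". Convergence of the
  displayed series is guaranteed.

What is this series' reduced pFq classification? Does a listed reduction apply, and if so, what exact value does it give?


Canonical form: C = -\frac{7}{2} times 0F0 with upper {-}, lower {-}, x = -\frac{5}{7}. Verdict: the I5 exponential reduction fires (the 0F0 exponential series at x = -\frac{5}{7}). Hence: \left(-\frac{7}{2}\right) \cdot e^{-\frac{5}{7}}.

The tell: t_0 = -\frac{7}{2} here, and roots of the ratio polynomials (prefactor -7/2) are the negated parameters.
Term ratio: r(k) = -\frac{5}{7} * 1 / [(k+1)] - poly over poly, x = -\frac{5}{7} from leading terms; C = -\frac{7}{2} at k = 0.


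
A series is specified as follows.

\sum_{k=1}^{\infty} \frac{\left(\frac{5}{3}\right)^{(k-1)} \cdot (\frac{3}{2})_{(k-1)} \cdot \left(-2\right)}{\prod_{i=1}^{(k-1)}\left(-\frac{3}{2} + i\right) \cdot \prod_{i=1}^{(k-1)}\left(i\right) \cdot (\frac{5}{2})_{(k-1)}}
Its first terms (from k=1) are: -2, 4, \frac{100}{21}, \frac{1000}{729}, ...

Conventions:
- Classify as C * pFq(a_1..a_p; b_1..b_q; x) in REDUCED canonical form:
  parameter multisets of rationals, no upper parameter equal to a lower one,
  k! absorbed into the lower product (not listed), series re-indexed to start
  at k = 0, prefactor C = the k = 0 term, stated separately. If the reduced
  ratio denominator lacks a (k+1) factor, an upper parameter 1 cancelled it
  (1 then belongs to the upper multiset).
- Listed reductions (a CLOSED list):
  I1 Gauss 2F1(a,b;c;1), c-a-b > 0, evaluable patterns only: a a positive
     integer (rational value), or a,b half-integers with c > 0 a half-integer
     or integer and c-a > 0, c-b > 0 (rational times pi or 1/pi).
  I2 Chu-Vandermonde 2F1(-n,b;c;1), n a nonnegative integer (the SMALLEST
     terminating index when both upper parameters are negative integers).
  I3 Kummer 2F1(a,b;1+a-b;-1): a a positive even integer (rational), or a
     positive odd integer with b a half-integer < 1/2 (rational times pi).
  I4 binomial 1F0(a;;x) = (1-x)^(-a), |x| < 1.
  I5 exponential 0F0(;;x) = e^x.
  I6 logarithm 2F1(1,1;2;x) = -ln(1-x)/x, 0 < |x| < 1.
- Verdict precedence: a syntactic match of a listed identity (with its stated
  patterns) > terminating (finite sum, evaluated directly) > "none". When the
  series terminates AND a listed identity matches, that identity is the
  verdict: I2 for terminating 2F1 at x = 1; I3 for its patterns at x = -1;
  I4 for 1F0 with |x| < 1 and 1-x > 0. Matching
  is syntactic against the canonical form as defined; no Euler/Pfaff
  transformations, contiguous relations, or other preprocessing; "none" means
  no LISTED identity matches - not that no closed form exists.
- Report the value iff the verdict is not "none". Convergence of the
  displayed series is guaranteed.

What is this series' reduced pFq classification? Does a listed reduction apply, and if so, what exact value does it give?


x = \frac{5}{3} here; the reduced form reads 1F2, upper {\frac{3}{2}}, lower {-\frac{1}{2}, \frac{5}{2}}, C = -2. Verdict: none. No listed pattern accepts 1F2(\frac{3}{2}; -\frac{1}{2}, \frac{5}{2}; \frac{5}{3}).

Key observation: t_0 being -2, the lower running product (C = -2, x = 5/3) is a rising factorial.
Ratio: r(k) = \frac{5}{3} * (k+\frac{3}{2}) / [(k-\frac{1}{2}) (k+\frac{5}{2}) (k+1)] - rational in k, leading ratio \frac{5}{3}; with t_0 = -2, classification follows.


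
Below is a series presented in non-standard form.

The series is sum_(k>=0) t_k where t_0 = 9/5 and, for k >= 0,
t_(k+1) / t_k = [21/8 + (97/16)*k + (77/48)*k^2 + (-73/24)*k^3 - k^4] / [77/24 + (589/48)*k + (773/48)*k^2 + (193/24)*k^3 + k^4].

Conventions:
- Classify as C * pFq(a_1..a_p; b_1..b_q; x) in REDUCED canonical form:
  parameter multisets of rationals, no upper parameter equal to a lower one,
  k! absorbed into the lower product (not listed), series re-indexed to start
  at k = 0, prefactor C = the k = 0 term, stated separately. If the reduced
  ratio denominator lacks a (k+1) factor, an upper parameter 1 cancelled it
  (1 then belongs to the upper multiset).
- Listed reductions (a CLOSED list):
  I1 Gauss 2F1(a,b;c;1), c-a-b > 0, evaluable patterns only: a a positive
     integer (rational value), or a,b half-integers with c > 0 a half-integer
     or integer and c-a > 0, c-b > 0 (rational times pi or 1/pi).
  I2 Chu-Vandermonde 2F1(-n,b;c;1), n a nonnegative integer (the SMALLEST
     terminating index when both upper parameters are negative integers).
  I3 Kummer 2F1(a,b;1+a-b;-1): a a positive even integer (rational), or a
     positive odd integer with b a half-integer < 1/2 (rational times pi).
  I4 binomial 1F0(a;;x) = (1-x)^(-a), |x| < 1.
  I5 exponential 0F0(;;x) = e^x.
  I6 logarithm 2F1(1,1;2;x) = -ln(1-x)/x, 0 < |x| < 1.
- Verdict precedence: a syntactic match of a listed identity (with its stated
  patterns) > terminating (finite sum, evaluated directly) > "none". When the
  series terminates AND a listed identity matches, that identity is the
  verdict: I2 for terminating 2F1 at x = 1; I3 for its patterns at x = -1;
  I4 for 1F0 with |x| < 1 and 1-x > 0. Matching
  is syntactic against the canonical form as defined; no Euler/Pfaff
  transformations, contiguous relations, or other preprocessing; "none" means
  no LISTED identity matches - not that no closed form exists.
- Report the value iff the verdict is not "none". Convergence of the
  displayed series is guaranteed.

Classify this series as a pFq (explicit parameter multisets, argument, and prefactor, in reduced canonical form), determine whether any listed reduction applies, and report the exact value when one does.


First insight: t_0 = 9/5 here, and the parameter 7/8 appears in both the upper and lower lists and cancels (alongside the other common factor).
Step ratio: r(k) = (-1) * (k-3/2) (k+3) / [(k+11/2) (k+1)] - rational in k, leading ratio (-1); with t_0 = 9/5, classification follows.

Classification (C = 9/5): 2F1 with upper {-3/2, 3}, lower {11/2}, argument x = -1. Verdict: the Kummer evaluation I3 applies (x = -1; c = 11/2 equals 1+a-b for upper {-3/2, 3}: listed pattern). Hence: (567/512) * pi.
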